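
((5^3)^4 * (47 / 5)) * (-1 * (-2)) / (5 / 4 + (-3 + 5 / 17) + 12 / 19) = -1186015625000 / 213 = -5568148474.18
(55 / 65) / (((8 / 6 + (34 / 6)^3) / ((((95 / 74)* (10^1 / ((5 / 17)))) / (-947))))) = -479655 / 2254304143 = -0.00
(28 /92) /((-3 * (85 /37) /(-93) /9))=72261 /1955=36.96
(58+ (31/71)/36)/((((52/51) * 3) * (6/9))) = 2520743/88608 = 28.45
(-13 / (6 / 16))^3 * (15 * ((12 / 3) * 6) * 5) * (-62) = 13948313600 / 3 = 4649437866.67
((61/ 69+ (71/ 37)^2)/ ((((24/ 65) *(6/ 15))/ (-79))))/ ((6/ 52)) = -71984920475/ 3400596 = -21168.32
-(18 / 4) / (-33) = 3 / 22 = 0.14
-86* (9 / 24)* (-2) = 129 / 2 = 64.50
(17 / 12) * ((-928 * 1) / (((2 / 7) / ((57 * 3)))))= -786828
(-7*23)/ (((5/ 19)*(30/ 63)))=-1284.78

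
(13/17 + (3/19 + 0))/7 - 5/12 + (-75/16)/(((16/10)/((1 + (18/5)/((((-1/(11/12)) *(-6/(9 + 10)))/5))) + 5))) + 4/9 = -1776331283/10418688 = -170.49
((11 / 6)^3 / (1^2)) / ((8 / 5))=6655 / 1728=3.85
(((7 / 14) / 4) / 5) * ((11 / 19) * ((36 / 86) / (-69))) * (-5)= 33 / 75164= 0.00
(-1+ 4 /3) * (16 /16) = 1 /3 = 0.33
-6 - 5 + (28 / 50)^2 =-6679 / 625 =-10.69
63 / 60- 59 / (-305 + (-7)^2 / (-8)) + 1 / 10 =66687 / 49780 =1.34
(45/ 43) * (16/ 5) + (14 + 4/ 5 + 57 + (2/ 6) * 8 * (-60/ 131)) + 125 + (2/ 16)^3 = 2868657669/ 14420480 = 198.93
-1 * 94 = -94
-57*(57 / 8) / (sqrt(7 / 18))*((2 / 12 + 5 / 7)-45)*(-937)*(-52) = 73334455857*sqrt(14) / 196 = 1399961267.67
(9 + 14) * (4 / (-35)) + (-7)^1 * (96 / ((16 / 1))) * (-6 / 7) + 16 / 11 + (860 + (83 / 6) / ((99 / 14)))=9322051 / 10395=896.78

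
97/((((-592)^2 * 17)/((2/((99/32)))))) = 97/9216108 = 0.00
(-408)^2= 166464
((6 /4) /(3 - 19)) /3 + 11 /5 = 347 /160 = 2.17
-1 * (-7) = 7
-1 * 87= -87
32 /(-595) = -32 /595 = -0.05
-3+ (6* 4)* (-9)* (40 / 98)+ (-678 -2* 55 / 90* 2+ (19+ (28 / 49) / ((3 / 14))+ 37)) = -314407 / 441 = -712.94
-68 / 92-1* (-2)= 29 / 23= 1.26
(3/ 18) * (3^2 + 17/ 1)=13/ 3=4.33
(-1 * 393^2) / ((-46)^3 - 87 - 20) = 17161 / 10827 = 1.59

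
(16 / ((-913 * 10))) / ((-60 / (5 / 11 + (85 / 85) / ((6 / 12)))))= 18 / 251075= 0.00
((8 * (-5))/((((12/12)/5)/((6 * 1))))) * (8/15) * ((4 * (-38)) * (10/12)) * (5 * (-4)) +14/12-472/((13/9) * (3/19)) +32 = -126622837/78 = -1623369.71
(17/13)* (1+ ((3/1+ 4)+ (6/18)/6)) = 2465/234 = 10.53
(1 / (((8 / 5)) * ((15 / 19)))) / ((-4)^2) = 19 / 384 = 0.05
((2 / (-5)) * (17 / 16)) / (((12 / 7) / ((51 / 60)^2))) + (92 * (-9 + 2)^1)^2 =79629277609 / 192000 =414735.82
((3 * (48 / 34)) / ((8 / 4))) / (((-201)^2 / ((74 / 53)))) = 296 / 4044589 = 0.00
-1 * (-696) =696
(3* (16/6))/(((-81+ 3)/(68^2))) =-18496/39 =-474.26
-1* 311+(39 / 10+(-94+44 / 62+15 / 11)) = -399.03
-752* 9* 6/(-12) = 3384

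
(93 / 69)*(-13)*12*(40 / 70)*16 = -309504 / 161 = -1922.39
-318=-318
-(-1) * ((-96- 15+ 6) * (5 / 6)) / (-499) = 175 / 998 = 0.18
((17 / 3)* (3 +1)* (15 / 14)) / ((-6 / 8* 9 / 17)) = -11560 / 189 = -61.16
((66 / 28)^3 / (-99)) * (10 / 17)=-0.08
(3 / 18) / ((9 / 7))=7 / 54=0.13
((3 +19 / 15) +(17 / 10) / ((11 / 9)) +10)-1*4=3847 / 330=11.66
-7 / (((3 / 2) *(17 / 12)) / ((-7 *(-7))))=-2744 / 17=-161.41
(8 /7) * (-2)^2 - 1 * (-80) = 592 /7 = 84.57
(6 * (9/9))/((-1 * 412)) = -3/206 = -0.01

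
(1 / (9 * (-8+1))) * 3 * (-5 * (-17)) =-85 / 21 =-4.05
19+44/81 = 1583/81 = 19.54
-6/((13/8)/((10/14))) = -240/91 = -2.64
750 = 750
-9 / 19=-0.47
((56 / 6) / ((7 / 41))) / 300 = 0.18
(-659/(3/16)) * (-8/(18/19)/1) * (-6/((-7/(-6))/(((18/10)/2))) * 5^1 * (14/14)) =-4808064/7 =-686866.29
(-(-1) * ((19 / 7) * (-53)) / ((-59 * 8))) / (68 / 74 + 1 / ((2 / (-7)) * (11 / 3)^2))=4508339 / 9741844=0.46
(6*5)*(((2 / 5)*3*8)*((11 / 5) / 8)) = 396 / 5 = 79.20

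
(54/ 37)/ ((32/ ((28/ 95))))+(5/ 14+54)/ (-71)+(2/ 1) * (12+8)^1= 274256903/ 6987820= 39.25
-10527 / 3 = -3509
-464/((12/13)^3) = -63713/108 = -589.94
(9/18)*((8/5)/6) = 2/15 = 0.13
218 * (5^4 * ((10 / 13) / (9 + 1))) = 136250 / 13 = 10480.77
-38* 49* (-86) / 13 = 160132 / 13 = 12317.85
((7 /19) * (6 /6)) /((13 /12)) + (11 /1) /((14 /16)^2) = 178004 /12103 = 14.71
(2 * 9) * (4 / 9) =8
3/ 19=0.16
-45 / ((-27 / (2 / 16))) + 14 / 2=173 / 24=7.21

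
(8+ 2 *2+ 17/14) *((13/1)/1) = 2405/14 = 171.79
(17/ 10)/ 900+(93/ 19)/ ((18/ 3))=139823/ 171000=0.82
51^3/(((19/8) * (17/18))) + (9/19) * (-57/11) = 12359439/209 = 59136.07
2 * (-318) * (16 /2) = -5088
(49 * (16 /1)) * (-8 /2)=-3136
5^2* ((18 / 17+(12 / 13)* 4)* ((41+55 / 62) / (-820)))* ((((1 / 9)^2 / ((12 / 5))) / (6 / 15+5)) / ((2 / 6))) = -56809375 / 3276312624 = -0.02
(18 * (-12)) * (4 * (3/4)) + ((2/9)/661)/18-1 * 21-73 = -39727421/53541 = -742.00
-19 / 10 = -1.90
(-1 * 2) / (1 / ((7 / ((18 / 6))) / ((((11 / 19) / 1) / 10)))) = -2660 / 33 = -80.61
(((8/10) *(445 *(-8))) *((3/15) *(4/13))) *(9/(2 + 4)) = -17088/65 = -262.89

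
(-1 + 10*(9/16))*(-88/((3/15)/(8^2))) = -130240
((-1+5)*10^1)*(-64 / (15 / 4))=-2048 / 3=-682.67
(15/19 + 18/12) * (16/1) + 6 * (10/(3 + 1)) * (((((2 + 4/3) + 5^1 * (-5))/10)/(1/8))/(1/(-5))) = 25396/19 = 1336.63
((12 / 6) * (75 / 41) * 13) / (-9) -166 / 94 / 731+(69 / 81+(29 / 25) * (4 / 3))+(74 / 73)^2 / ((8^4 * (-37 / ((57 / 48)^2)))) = -3836673293901745547 / 1328276553537945600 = -2.89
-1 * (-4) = 4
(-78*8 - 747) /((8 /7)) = -9597 /8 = -1199.62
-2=-2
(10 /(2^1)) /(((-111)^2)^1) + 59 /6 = 242323 /24642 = 9.83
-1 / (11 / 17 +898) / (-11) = 17 / 168047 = 0.00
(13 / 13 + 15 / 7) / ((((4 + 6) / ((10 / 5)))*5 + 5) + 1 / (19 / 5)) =418 / 4025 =0.10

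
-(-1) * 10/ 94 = 5/ 47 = 0.11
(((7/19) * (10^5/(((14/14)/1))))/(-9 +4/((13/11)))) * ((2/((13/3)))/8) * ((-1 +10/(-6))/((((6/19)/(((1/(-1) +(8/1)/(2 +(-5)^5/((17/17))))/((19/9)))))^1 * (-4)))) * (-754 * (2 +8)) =-4131354500000/1443867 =-2861312.36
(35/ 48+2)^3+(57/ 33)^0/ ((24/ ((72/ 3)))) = 2358683/ 110592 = 21.33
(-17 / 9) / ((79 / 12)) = -68 / 237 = -0.29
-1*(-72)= 72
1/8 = 0.12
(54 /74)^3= 19683 /50653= 0.39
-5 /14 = -0.36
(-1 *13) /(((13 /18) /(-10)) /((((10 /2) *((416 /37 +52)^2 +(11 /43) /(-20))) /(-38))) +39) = -211905042345 /635717363981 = -0.33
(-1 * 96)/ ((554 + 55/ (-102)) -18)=-9792/ 54617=-0.18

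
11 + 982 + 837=1830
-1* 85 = -85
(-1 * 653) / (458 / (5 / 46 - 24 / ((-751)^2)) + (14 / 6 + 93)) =-5522227059 / 36453324890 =-0.15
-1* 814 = -814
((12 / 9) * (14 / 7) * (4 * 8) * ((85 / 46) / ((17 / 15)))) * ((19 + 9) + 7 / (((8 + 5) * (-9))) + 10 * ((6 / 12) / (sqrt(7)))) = 16000 * sqrt(7) / 161 + 10460800 / 2691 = 4150.26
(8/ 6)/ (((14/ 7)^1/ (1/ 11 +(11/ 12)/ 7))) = 205/ 1386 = 0.15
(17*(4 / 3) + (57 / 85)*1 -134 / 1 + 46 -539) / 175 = -153934 / 44625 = -3.45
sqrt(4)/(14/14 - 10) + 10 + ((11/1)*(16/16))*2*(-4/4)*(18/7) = -2948/63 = -46.79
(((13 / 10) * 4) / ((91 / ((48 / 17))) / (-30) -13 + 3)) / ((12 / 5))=-3120 / 15947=-0.20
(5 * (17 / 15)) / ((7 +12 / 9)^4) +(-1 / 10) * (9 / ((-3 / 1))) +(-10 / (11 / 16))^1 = -14.24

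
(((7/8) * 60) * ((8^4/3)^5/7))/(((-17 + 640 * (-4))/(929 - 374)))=-533226195880666726400/69579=-7663608213407302.87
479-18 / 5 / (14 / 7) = 2386 / 5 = 477.20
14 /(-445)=-14 /445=-0.03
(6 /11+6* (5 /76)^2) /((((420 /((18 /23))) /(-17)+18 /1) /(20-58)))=925803 /578512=1.60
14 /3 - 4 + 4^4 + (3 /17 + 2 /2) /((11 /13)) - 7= 140843 /561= 251.06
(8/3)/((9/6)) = 16/9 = 1.78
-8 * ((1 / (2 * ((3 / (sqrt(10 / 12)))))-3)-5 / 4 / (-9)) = 206 / 9-2 * sqrt(30) / 9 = 21.67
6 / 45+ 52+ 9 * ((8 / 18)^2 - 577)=-231259 / 45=-5139.09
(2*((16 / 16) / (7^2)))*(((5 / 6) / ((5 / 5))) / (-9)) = -5 / 1323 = -0.00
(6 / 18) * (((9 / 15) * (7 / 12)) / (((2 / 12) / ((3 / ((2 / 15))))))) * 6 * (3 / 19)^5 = 0.01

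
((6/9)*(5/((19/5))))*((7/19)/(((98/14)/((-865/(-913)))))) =43250/988779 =0.04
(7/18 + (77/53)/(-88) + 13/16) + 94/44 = 278825/83952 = 3.32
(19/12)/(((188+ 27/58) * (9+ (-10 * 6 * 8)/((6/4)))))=-0.00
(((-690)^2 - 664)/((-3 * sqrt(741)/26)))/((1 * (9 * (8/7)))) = -832013 * sqrt(741)/1539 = -14716.37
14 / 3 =4.67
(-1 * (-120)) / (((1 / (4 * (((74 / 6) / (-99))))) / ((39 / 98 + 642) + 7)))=-188377360 / 4851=-38832.69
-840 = -840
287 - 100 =187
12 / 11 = 1.09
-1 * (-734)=734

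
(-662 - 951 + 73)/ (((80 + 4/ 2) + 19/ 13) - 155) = 2002/ 93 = 21.53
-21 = -21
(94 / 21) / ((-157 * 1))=-94 / 3297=-0.03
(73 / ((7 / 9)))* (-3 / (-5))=1971 / 35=56.31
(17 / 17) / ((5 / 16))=16 / 5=3.20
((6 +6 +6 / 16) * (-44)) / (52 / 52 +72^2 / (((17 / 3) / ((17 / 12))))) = -1089 / 2594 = -0.42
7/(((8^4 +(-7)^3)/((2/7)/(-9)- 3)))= -191/33777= -0.01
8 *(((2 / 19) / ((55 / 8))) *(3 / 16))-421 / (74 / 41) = -18035969 / 77330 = -233.23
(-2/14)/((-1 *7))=1/49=0.02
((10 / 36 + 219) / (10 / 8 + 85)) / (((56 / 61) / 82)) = 9871447 / 43470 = 227.09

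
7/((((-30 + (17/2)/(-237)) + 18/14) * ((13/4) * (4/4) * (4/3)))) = -69678/1240109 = -0.06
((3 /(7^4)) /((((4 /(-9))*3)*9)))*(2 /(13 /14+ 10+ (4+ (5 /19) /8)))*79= -6004 /5460217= -0.00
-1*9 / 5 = -9 / 5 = -1.80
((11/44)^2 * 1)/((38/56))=7/76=0.09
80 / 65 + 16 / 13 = 32 / 13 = 2.46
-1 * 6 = -6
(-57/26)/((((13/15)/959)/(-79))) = 64775655/338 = 191643.95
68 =68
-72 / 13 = -5.54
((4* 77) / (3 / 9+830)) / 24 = 77 / 4982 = 0.02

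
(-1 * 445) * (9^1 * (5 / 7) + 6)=-38715 / 7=-5530.71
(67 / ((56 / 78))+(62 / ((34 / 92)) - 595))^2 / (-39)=-8420959083 / 2945488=-2858.94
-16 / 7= -2.29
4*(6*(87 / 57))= 696 / 19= 36.63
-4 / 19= -0.21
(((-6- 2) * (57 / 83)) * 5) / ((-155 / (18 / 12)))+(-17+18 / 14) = -278242 / 18011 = -15.45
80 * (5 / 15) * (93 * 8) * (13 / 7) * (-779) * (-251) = 50430839680 / 7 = 7204405668.57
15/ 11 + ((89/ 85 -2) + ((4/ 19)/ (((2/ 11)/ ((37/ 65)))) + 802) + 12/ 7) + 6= 1310725722/ 1616615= 810.78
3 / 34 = 0.09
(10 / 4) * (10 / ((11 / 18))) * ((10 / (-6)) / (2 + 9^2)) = -750 / 913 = -0.82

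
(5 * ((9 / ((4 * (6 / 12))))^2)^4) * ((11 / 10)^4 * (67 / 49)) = 42226551824787 / 25088000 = 1683137.43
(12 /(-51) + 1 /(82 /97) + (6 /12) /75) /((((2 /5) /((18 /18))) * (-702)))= -24943 /7339410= -0.00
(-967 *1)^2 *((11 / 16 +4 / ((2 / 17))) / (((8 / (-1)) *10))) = -103794879 / 256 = -405448.75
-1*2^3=-8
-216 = -216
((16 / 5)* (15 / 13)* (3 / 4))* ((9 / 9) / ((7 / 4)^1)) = 144 / 91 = 1.58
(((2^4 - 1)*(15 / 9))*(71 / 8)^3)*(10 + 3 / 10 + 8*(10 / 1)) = 1615968165 / 1024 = 1578093.91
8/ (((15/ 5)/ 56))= 448/ 3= 149.33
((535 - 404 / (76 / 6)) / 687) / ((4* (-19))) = -9559 / 992028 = -0.01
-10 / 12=-5 / 6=-0.83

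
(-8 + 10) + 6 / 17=40 / 17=2.35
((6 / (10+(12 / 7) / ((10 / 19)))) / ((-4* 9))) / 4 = -35 / 11136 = -0.00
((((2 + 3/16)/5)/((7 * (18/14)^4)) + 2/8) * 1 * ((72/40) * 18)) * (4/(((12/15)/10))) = 143225/324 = 442.05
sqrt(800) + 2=2 + 20 * sqrt(2)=30.28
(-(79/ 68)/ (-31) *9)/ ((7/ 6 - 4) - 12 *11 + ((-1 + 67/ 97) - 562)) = -206901/ 427646798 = -0.00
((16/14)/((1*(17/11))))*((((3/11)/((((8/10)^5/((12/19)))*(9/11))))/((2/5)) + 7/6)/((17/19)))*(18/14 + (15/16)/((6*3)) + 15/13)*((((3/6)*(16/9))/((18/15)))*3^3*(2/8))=96879801755/3393202176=28.55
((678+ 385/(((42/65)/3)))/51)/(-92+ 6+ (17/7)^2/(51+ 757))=-97614076/173635773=-0.56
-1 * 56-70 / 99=-5614 / 99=-56.71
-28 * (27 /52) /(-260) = 189 /3380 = 0.06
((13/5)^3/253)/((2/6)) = 6591/31625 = 0.21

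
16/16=1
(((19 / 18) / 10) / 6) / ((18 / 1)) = 19 / 19440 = 0.00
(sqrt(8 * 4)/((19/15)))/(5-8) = -20 * sqrt(2)/19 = -1.49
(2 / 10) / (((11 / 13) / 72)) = 936 / 55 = 17.02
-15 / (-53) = 15 / 53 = 0.28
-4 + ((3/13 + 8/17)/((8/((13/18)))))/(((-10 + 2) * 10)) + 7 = 117473/39168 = 3.00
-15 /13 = -1.15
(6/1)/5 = 6/5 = 1.20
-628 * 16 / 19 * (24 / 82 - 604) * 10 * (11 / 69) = 27357890560 / 53751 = 508974.54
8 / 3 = 2.67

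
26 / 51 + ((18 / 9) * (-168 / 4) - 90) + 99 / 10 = -83431 / 510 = -163.59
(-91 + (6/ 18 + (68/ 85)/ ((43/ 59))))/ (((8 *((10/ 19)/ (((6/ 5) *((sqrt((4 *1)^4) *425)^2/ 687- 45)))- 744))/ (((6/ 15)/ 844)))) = 2536111695689/ 355595341605777300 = 0.00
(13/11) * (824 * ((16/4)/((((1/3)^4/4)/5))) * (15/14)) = 520603200/77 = 6761080.52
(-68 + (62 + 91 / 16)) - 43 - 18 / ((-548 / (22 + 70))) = -88317 / 2192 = -40.29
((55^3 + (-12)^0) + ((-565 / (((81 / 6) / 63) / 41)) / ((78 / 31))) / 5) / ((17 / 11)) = 203066941 / 1989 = 102094.99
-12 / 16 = -3 / 4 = -0.75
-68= -68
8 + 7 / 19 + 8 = 311 / 19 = 16.37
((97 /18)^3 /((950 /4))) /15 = 912673 /20776500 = 0.04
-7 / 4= -1.75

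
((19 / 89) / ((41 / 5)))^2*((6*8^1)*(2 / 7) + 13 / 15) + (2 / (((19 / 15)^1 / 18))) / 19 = 151991986595 / 100942538781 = 1.51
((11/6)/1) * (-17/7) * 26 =-2431/21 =-115.76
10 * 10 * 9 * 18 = 16200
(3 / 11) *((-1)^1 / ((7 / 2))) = -6 / 77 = -0.08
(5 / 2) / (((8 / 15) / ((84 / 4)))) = 1575 / 16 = 98.44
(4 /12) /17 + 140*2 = 14281 /51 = 280.02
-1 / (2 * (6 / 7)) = -7 / 12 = -0.58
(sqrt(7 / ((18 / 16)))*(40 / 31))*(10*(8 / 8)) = 32.19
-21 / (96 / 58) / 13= -203 / 208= -0.98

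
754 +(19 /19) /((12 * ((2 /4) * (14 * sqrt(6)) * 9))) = sqrt(6) /4536 +754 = 754.00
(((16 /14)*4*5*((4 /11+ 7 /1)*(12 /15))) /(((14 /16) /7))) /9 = 9216 /77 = 119.69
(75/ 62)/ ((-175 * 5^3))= -3/ 54250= -0.00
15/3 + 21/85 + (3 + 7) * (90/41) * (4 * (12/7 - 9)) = -15477998/24395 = -634.47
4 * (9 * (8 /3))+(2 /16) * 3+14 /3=2425 /24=101.04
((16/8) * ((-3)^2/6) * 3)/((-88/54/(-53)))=12879/44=292.70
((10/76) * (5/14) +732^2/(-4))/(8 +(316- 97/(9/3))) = -213793701/465500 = -459.28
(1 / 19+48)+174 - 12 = 3991 / 19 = 210.05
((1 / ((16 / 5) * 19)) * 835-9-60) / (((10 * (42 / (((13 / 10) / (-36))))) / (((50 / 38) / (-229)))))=-218413 / 7999713792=-0.00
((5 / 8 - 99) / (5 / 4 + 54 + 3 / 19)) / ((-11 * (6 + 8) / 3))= 44859 / 1296988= 0.03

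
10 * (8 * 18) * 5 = 7200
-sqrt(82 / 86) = -sqrt(1763) / 43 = -0.98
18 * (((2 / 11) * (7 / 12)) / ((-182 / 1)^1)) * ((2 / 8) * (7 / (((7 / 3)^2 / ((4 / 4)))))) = -27 / 8008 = -0.00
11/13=0.85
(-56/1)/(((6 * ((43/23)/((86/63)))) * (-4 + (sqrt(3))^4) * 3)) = -184/405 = -0.45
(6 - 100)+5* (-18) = -184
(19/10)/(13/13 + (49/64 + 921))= 608/295285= 0.00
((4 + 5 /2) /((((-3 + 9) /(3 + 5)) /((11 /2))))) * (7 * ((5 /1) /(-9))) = -5005 /27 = -185.37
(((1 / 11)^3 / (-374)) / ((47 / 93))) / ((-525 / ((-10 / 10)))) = -31 / 4094355650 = -0.00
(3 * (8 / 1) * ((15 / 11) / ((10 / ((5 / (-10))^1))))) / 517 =-18 / 5687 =-0.00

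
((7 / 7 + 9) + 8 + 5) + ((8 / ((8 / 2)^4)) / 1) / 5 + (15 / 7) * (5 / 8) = 27267 / 1120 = 24.35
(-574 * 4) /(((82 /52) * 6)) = -728 /3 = -242.67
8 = 8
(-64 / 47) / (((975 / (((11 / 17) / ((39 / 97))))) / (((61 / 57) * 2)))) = -8331136 / 1731772575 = -0.00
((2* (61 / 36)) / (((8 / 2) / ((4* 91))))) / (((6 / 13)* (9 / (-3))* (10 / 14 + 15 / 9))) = -505141 / 5400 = -93.54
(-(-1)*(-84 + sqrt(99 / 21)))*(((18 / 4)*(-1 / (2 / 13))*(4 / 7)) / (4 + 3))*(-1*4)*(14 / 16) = -683.85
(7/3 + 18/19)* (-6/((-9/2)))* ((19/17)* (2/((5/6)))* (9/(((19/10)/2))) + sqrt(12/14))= 748* sqrt(42)/1197 + 2112/19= 115.21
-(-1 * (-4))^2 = -16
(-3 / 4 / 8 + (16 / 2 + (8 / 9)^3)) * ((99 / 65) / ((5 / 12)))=31.47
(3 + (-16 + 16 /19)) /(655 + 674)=-77 /8417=-0.01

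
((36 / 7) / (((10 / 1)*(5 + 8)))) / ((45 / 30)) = 12 / 455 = 0.03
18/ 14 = 9/ 7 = 1.29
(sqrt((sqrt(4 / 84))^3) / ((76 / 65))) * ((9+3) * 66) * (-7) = -4290 * 21^(1 / 4) / 19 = -483.35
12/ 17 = 0.71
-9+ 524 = 515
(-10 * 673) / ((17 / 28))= -188440 / 17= -11084.71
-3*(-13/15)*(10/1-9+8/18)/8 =169/360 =0.47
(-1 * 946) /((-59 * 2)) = 8.02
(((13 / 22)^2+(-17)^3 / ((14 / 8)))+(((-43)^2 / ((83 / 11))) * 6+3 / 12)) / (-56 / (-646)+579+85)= -20232744871 / 10053043000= -2.01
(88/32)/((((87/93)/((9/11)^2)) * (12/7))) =5859/5104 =1.15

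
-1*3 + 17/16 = -31/16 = -1.94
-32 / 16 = -2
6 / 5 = 1.20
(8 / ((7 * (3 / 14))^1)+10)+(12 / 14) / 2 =331 / 21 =15.76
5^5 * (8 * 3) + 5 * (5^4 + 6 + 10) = 78205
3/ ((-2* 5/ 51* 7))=-153/ 70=-2.19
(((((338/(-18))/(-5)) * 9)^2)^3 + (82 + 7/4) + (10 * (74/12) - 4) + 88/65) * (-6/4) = -3634501627110161/1625000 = -2236616385.91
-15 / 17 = -0.88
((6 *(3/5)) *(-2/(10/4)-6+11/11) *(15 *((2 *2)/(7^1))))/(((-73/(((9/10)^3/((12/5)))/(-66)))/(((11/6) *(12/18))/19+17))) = -10281573/53399500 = -0.19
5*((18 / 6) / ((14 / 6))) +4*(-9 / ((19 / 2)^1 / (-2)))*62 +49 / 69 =4377736 / 9177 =477.03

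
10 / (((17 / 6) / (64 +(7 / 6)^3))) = 70835 / 306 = 231.49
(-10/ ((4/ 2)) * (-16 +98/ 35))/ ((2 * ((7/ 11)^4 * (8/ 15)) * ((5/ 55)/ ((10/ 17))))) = 2441.39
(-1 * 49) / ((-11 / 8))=392 / 11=35.64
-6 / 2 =-3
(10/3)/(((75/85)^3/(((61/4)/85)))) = 17629/20250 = 0.87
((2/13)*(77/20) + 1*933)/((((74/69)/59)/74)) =494085057/130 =3800654.28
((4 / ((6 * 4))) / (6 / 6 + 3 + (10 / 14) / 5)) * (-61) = -427 / 174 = -2.45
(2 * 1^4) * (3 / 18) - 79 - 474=-1658 / 3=-552.67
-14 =-14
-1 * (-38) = 38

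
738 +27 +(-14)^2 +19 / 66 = 63445 / 66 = 961.29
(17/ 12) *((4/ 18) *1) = 17/ 54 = 0.31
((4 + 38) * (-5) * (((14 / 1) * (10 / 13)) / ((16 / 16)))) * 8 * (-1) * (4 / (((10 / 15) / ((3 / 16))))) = 264600 / 13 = 20353.85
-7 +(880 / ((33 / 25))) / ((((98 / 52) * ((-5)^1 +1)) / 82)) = -1067029 / 147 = -7258.70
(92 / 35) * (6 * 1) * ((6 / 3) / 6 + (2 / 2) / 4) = 46 / 5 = 9.20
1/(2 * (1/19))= 19/2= 9.50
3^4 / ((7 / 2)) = 162 / 7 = 23.14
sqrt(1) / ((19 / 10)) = 10 / 19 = 0.53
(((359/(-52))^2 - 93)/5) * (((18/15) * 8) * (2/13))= -735546/54925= -13.39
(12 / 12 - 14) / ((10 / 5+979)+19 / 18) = -234 / 17677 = -0.01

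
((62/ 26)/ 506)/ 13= 31/ 85514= 0.00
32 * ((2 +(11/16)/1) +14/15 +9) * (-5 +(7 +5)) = 42406/15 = 2827.07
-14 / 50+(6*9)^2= 2915.72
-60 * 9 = -540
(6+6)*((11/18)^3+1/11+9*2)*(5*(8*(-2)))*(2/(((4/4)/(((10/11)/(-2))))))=470083600/29403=15987.61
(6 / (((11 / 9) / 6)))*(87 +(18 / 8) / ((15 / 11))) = 143613 / 55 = 2611.15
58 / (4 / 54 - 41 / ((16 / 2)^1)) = -12528 / 1091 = -11.48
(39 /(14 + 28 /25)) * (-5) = -1625 /126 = -12.90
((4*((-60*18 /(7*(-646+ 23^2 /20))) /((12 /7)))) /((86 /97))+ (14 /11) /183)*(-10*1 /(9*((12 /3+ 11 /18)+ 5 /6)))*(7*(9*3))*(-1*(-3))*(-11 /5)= 38361545028 /227511151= 168.61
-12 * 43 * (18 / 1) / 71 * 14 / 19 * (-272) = 35368704 / 1349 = 26218.46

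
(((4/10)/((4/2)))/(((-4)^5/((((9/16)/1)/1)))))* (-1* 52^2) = 1521/5120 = 0.30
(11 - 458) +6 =-441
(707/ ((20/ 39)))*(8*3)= 165438/ 5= 33087.60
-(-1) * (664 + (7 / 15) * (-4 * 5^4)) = -1508 / 3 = -502.67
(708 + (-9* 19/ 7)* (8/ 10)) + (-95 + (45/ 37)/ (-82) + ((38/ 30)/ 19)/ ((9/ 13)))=1701752347/ 2867130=593.54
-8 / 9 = -0.89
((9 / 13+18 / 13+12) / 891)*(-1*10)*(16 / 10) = -976 / 3861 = -0.25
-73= -73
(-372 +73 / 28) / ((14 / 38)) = -196517 / 196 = -1002.64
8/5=1.60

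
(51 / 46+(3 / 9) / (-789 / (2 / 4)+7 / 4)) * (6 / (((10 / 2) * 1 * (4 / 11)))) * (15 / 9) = 6.10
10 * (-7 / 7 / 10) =-1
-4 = -4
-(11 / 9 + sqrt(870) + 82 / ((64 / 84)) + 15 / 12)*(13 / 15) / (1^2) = -103051 / 1080-13*sqrt(870) / 15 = -120.98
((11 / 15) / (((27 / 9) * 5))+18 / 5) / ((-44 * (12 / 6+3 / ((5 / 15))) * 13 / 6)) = -821 / 235950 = -0.00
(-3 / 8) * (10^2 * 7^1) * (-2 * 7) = 3675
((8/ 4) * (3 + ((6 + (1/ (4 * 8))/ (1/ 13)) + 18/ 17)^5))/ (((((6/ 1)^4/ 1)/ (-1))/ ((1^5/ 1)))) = -1104640962206884973/ 30872336861233152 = -35.78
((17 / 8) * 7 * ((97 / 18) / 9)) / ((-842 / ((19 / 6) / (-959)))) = 31331 / 896992704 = 0.00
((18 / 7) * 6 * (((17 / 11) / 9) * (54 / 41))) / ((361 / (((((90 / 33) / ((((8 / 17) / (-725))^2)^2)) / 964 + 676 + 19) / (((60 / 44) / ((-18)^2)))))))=36603945342.58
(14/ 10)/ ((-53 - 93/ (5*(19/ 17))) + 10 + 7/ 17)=-2261/ 95657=-0.02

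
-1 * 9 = -9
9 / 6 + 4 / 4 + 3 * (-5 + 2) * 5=-85 / 2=-42.50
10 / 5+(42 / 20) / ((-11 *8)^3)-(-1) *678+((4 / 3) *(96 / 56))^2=228811037691 / 333921280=685.22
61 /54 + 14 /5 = 1061 /270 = 3.93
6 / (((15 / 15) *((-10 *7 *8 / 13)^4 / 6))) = 257049 / 24586240000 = 0.00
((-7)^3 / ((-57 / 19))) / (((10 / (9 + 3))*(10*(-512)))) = -343 / 12800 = -0.03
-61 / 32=-1.91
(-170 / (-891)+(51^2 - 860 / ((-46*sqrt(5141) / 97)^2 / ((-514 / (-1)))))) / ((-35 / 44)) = -221716854748 / 79484895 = -2789.42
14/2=7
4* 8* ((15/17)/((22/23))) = 29.52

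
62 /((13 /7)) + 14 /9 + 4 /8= 8293 /234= 35.44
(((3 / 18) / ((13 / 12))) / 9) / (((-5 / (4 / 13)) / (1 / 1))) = -8 / 7605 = -0.00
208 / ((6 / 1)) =34.67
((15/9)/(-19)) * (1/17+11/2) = -315/646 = -0.49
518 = 518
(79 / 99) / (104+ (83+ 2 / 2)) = 0.00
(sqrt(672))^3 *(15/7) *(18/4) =25920 *sqrt(42) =167980.80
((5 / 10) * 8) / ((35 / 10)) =8 / 7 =1.14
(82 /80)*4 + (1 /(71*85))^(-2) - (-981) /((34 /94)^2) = 105279022389 /2890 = 36428727.47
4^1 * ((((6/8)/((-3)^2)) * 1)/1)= 1/3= 0.33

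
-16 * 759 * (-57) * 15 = 10383120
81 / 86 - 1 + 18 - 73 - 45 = -8605 / 86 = -100.06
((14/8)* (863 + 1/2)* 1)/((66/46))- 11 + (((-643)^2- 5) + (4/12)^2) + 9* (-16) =29832647/72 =414342.32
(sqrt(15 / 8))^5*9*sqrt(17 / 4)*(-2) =-178.64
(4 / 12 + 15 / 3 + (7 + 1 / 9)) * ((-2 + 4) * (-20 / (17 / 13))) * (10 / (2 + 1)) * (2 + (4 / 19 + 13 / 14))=-34736000 / 8721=-3983.03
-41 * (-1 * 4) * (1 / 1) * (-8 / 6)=-656 / 3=-218.67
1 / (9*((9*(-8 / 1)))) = -1 / 648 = -0.00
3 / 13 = 0.23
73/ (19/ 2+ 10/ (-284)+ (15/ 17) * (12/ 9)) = 88111/ 12844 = 6.86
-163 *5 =-815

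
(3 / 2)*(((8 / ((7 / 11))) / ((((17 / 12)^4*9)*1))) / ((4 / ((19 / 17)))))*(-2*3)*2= -17335296 / 9938999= -1.74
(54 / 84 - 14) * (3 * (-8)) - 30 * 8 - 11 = 487 / 7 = 69.57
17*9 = 153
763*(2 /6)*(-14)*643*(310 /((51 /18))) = -4258486120 /17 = -250499183.53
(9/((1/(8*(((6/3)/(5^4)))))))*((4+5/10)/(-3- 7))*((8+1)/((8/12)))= -4374/3125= -1.40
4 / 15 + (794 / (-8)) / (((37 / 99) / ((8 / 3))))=-392882 / 555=-707.90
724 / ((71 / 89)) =907.55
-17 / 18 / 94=-17 / 1692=-0.01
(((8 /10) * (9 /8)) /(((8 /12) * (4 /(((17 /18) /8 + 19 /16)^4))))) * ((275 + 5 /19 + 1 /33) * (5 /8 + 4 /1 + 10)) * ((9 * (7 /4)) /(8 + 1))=76647194053339 /11094589440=6908.52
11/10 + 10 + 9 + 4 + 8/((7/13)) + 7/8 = 11153/280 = 39.83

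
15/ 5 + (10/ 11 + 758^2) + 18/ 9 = 6320269/ 11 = 574569.91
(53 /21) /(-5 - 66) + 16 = 23803 /1491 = 15.96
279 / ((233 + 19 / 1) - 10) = 1.15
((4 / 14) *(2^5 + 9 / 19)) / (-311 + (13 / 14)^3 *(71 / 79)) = -38214512 / 1277965631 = -0.03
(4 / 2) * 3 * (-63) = -378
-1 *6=-6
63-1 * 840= -777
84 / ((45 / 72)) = 672 / 5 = 134.40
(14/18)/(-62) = -7/558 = -0.01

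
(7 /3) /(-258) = -7 /774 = -0.01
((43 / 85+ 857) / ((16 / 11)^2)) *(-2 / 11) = -73.69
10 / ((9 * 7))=10 / 63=0.16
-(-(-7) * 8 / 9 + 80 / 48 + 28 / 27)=-241 / 27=-8.93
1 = 1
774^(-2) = 0.00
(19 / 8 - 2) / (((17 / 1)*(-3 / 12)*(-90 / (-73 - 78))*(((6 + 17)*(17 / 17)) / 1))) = -151 / 23460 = -0.01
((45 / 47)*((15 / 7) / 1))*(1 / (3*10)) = 45 / 658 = 0.07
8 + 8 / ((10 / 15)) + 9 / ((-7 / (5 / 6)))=18.93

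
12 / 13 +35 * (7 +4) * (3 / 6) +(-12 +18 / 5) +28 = 27693 / 130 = 213.02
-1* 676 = -676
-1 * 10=-10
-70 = -70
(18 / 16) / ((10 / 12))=27 / 20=1.35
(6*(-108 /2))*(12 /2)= -1944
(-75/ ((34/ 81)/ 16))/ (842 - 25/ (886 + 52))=-15195600/ 4475369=-3.40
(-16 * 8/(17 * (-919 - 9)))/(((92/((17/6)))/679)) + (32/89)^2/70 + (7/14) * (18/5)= 437476327/221898894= 1.97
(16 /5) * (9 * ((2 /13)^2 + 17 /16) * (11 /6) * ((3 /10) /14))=290763 /236600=1.23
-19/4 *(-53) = 1007/4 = 251.75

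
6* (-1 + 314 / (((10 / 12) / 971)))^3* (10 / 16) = 18366147962319945837 / 100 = 183661479623199458.37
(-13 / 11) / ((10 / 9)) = -117 / 110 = -1.06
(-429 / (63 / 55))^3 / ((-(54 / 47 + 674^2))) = 22866202162375 / 197731851786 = 115.64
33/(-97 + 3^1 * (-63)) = -3/26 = -0.12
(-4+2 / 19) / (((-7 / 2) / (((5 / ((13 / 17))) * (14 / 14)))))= 7.28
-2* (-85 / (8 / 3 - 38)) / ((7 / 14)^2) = -1020 / 53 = -19.25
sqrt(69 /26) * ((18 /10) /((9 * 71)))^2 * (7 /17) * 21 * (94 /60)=2303 * sqrt(1794) /557030500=0.00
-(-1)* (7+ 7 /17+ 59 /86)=11839 /1462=8.10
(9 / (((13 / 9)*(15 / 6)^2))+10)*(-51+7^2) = -7148 / 325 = -21.99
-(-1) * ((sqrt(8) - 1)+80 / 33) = 47 / 33+2 * sqrt(2) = 4.25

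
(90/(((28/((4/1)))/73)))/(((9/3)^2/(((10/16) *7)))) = 1825/4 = 456.25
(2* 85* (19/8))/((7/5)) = 8075/28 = 288.39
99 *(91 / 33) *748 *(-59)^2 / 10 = 71083412.40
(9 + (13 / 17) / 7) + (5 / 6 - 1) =6385 / 714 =8.94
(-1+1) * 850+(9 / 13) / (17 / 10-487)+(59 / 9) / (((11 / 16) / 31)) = 1846227586 / 6245811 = 295.59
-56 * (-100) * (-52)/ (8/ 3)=-109200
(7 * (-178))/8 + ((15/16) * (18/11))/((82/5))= -1123217/7216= -155.66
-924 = -924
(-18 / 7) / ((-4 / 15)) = 9.64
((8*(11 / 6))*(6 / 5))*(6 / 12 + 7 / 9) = 1012 / 45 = 22.49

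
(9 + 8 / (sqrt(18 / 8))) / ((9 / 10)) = 430 / 27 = 15.93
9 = 9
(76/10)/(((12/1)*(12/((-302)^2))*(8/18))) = 10830.48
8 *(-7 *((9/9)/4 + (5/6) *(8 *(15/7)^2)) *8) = -96784/7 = -13826.29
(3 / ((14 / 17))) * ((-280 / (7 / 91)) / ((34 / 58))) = -22620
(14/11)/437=14/4807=0.00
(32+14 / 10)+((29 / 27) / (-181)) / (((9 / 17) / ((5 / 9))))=33.39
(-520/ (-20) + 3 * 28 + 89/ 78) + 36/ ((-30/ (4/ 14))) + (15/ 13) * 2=308779/ 2730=113.11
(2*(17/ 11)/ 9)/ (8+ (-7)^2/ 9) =0.03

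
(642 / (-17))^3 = -264609288 / 4913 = -53859.00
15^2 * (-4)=-900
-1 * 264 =-264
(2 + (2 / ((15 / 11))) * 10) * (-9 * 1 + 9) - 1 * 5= -5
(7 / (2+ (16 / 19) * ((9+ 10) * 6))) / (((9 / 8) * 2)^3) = 32 / 5103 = 0.01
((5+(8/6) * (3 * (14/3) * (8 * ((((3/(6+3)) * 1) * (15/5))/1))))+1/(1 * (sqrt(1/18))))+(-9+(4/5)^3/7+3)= 3 * sqrt(2)+389567/2625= 152.65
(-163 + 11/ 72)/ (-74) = 11725/ 5328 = 2.20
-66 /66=-1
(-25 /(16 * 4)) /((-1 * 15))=5 /192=0.03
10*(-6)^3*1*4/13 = -8640/13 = -664.62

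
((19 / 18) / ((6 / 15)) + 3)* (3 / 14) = 29 / 24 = 1.21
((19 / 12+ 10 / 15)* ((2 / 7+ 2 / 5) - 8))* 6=-3456 / 35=-98.74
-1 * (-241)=241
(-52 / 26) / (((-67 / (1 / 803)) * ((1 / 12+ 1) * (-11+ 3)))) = -3 / 699413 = -0.00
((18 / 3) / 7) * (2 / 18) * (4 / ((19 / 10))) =80 / 399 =0.20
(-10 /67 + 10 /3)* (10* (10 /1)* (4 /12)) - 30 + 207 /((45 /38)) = 756572 /3015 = 250.94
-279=-279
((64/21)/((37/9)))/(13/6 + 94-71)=0.03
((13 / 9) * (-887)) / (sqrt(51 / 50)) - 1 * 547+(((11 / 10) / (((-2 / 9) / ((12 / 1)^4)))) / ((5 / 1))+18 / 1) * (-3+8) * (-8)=4099393 / 5 - 57655 * sqrt(102) / 459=818610.00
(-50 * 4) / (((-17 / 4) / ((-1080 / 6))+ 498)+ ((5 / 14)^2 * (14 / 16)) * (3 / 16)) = -32256000 / 80324623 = -0.40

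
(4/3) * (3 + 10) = 52/3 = 17.33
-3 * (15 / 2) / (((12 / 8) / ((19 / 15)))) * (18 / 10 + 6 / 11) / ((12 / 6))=-2451 / 110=-22.28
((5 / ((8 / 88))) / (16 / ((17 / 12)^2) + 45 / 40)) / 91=127160 / 1914003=0.07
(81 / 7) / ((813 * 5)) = 27 / 9485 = 0.00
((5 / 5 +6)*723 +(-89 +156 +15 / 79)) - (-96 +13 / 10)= 4126083 / 790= 5222.89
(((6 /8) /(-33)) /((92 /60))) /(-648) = 5 /218592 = 0.00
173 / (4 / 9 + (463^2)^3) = 1557 / 88660148738448685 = 0.00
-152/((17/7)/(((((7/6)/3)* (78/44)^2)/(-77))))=22477/22627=0.99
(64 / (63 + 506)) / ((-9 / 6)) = -128 / 1707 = -0.07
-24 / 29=-0.83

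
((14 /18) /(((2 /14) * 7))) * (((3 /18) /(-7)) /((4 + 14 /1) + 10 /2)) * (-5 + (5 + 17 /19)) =-17 /23598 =-0.00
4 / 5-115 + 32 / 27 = -15257 / 135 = -113.01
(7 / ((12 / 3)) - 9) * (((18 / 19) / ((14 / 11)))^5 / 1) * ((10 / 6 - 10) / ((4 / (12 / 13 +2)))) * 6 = 6894677861775 / 113895862444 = 60.53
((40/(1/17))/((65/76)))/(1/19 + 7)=98192/871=112.73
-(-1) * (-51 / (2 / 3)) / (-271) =153 / 542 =0.28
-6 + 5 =-1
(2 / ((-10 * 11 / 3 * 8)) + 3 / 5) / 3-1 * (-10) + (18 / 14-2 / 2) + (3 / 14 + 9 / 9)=5147 / 440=11.70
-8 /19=-0.42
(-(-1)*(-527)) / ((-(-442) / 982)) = -15221 / 13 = -1170.85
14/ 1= 14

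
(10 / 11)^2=100 / 121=0.83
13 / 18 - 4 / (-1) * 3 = 229 / 18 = 12.72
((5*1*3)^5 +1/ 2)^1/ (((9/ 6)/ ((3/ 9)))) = 1518751/ 9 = 168750.11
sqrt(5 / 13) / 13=sqrt(65) / 169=0.05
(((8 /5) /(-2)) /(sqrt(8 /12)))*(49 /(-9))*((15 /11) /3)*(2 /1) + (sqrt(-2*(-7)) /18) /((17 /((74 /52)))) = 37*sqrt(14) /7956 + 196*sqrt(6) /99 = 4.87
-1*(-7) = 7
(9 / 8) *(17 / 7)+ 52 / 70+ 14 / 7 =219 / 40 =5.48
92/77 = 1.19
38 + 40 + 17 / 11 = 875 / 11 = 79.55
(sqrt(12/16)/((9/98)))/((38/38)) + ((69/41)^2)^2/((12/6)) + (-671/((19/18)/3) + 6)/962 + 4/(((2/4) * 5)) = 938635733959/258246297790 + 49 * sqrt(3)/9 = 13.06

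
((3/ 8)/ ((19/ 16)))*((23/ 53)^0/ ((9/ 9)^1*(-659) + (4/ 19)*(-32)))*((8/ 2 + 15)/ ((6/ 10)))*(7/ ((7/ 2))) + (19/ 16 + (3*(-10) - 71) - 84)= -37206789/ 202384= -183.84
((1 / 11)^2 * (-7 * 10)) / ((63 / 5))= -50 / 1089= -0.05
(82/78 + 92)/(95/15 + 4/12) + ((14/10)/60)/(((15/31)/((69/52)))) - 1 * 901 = -69184309/78000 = -886.98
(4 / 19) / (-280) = -1 / 1330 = -0.00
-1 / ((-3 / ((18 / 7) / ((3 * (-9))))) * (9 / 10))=-20 / 567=-0.04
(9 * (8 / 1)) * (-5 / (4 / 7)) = -630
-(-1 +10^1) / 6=-3 / 2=-1.50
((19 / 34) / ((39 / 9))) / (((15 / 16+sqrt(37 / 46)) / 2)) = 314640 / 97019 - 7296 * sqrt(1702) / 97019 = 0.14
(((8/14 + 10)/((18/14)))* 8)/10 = 6.58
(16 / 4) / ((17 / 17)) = 4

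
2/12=1/6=0.17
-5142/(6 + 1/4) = -20568/25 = -822.72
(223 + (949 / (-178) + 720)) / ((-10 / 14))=-233667 / 178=-1312.74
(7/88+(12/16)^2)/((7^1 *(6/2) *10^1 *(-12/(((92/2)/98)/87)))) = -0.00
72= 72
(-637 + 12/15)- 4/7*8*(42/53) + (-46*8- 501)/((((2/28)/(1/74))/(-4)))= 174519/9805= 17.80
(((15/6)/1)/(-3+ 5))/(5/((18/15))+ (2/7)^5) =252105/840734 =0.30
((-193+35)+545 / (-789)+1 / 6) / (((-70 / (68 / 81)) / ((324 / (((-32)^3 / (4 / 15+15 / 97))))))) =-2606823571 / 329153126400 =-0.01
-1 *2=-2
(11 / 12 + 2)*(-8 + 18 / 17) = -20.25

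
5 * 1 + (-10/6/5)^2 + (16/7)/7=2398/441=5.44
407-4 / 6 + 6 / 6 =1222 / 3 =407.33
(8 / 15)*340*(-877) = -477088 / 3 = -159029.33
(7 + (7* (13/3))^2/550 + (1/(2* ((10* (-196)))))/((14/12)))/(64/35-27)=-58899847/170949240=-0.34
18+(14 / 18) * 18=32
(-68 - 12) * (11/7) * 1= -880/7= -125.71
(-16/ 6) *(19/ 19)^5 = -8/ 3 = -2.67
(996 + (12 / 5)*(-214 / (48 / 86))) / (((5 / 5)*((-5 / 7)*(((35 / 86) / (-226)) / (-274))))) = -2018350856 / 125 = -16146806.85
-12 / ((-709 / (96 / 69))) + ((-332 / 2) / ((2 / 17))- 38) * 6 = -141772674 / 16307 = -8693.98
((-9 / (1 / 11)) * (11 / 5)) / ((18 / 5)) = -121 / 2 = -60.50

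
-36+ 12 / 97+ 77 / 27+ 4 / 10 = -427217 / 13095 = -32.62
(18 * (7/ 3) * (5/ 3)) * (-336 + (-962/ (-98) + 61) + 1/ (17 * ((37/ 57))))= -81704330/ 4403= -18556.51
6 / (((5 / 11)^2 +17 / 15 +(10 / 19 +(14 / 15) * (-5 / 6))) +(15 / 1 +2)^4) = 310365 / 4320388832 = 0.00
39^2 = 1521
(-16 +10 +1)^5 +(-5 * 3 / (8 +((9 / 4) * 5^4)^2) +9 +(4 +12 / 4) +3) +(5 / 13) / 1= -3105.62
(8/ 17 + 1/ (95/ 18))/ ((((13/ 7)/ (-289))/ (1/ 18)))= -4879/ 855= -5.71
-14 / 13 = -1.08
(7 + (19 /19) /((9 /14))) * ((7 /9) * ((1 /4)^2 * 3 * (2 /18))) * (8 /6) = 539 /2916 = 0.18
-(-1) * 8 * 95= 760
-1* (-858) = 858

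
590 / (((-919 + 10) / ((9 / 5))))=-118 / 101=-1.17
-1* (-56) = 56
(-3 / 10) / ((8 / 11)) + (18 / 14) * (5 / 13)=597 / 7280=0.08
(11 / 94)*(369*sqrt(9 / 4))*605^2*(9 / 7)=40113777825 / 1316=30481594.09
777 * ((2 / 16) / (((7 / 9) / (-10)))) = -4995 / 4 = -1248.75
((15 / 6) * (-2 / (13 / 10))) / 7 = -50 / 91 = -0.55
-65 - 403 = -468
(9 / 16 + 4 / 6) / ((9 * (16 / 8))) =0.07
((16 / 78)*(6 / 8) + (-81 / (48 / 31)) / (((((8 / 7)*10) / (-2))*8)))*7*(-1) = -604849 / 66560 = -9.09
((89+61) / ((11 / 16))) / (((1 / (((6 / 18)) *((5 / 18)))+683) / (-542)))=-6504000 / 38159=-170.44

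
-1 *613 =-613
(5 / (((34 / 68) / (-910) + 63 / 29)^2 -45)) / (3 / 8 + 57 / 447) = -0.25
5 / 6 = 0.83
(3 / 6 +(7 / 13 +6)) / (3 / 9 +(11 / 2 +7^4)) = 549 / 187733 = 0.00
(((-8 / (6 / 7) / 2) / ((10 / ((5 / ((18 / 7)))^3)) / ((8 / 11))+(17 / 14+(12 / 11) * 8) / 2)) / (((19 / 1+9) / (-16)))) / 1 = 3018400 / 7743441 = 0.39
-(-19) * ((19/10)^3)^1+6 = 136321/1000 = 136.32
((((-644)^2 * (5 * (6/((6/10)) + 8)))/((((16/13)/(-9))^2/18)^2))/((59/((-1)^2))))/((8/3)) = 53114608710043335/241664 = 219787013001.70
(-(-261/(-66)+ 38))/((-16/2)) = 923/176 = 5.24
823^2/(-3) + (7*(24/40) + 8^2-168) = -3388142/15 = -225876.13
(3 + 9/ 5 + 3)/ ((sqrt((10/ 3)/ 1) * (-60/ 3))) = -0.21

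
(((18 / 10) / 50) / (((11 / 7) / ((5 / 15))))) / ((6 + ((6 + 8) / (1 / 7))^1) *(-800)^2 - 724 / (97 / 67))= 2037 / 17754746603000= 0.00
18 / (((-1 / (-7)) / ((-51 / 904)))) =-3213 / 452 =-7.11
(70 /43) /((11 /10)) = 700 /473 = 1.48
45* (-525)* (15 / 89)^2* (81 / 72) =-47840625 / 63368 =-754.97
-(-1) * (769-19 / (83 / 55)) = 62782 / 83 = 756.41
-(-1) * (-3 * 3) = -9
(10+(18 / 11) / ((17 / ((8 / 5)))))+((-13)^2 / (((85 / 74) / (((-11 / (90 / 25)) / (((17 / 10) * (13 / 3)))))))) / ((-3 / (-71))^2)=-34171.48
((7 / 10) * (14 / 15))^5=282475249 / 2373046875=0.12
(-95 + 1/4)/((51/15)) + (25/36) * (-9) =-580/17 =-34.12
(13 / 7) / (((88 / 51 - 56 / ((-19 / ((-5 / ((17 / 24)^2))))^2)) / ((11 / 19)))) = -680779671 / 8661681112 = -0.08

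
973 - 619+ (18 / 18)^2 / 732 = 354.00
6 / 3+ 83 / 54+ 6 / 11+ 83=51727 / 594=87.08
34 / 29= 1.17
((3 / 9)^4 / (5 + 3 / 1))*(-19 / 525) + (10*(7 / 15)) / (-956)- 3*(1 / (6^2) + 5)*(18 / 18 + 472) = -580084124891 / 81307800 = -7134.42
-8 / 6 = -4 / 3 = -1.33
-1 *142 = -142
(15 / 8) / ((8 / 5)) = 1.17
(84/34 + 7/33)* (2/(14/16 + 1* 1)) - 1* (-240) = 408736/1683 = 242.86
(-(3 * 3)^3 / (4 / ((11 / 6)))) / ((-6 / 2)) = 891 / 8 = 111.38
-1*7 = -7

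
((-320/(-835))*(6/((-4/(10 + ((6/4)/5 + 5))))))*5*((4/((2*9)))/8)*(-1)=204/167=1.22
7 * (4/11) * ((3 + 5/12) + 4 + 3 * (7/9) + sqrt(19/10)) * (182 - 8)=2436 * sqrt(190)/55 + 47502/11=4928.87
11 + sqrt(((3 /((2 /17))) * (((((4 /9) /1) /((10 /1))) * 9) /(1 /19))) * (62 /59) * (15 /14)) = 25.77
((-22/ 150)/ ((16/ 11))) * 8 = -121/ 150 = -0.81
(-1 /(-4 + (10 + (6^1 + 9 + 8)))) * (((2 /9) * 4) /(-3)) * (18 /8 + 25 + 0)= 218 /783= 0.28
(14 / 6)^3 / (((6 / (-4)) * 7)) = -98 / 81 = -1.21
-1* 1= -1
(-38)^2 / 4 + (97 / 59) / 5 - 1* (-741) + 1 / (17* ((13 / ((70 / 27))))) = 1940411479 / 1760265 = 1102.34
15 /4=3.75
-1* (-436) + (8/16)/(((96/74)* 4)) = 167461/384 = 436.10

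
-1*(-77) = 77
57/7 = 8.14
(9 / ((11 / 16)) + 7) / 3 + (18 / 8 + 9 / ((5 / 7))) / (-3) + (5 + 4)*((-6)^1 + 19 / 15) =-40.85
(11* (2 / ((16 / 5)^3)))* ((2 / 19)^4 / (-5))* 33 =-9075 / 16681088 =-0.00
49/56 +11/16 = 25/16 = 1.56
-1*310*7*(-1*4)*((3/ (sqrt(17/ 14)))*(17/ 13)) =26040*sqrt(238)/ 13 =30901.97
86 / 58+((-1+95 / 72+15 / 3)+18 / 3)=26731 / 2088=12.80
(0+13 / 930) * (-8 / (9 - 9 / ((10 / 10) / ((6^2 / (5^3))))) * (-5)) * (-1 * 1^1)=-6500 / 74493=-0.09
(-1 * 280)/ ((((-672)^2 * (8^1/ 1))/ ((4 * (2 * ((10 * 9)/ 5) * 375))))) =-1875/ 448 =-4.19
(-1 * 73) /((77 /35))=-365 /11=-33.18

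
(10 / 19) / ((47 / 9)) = 90 / 893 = 0.10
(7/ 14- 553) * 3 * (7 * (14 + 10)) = -278460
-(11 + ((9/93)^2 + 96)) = -102836/961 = -107.01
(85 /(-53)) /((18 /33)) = -935 /318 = -2.94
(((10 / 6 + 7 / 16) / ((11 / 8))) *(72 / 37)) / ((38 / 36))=21816 / 7733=2.82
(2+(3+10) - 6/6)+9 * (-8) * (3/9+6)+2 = -440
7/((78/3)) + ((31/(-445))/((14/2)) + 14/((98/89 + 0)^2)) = 23425968/1984255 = 11.81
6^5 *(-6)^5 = -60466176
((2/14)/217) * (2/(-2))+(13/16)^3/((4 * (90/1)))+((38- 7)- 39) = -17916990437/2239856640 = -8.00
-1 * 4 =-4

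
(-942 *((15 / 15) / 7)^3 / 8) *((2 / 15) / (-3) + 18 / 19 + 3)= -523909 / 391020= -1.34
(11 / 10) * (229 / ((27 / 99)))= 27709 / 30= 923.63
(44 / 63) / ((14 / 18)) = 44 / 49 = 0.90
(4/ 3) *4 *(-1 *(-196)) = 3136/ 3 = 1045.33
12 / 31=0.39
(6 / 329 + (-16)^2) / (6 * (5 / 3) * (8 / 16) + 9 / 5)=210575 / 5593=37.65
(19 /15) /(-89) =-19 /1335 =-0.01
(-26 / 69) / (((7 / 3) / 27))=-702 / 161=-4.36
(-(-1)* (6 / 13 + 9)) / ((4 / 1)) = 123 / 52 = 2.37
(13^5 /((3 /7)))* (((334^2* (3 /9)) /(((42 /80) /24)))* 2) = 2945419513457.78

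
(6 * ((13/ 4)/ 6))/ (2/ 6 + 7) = 39/ 88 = 0.44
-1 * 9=-9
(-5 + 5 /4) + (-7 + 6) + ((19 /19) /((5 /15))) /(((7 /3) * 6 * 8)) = -529 /112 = -4.72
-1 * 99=-99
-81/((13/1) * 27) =-0.23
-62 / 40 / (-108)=31 / 2160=0.01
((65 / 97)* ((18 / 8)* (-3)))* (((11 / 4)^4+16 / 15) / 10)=-26174187 / 993280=-26.35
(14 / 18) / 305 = 7 / 2745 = 0.00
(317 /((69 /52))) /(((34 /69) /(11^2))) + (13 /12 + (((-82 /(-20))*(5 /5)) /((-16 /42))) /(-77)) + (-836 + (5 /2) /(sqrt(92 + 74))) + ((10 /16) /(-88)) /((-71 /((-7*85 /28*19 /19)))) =5*sqrt(166) /332 + 2948328502873 /50983680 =57829.06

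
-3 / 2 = -1.50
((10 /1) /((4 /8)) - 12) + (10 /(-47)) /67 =25182 /3149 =8.00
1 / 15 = 0.07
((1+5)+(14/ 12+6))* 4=158/ 3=52.67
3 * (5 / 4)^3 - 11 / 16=331 / 64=5.17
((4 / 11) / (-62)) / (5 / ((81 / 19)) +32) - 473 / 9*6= -866789068 / 2748801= -315.33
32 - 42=-10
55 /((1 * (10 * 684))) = 11 /1368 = 0.01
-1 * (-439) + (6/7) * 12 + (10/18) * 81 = 3460/7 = 494.29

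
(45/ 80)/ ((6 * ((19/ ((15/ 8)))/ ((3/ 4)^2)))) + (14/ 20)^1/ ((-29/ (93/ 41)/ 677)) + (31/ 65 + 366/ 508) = -27395323475657/ 763857735680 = -35.86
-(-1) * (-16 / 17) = -16 / 17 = -0.94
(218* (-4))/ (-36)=218/ 9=24.22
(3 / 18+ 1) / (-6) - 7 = -7.19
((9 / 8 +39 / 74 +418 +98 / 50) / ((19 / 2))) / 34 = 3119929 / 2390200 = 1.31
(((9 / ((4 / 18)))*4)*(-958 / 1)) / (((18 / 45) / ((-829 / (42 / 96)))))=5146299360 / 7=735185622.86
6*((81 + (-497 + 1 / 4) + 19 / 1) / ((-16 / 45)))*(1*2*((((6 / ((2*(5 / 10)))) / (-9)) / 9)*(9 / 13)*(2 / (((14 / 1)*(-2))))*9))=642735 / 1456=441.44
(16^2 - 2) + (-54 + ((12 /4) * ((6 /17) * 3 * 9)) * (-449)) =-214814 /17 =-12636.12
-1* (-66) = 66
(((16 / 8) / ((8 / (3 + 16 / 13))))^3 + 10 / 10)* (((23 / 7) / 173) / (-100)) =-7060609 / 17027628800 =-0.00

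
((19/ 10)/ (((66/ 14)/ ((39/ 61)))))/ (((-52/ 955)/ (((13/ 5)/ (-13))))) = 25403/ 26840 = 0.95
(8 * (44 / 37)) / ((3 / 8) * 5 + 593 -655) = -2816 / 17797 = -0.16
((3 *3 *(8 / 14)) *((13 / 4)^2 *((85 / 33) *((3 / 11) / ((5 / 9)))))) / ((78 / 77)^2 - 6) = -542997 / 39320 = -13.81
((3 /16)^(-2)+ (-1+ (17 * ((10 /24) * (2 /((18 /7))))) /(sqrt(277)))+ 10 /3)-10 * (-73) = 595 * sqrt(277) /29916+ 6847 /9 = 761.11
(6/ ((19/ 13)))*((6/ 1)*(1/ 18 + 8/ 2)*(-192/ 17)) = -1128.22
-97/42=-2.31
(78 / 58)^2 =1.81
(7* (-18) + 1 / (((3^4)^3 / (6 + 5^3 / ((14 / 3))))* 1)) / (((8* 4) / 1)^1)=-34720795 / 8817984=-3.94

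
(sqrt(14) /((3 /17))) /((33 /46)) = 782 * sqrt(14) /99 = 29.56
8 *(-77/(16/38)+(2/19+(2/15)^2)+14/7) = -6181717/4275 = -1446.02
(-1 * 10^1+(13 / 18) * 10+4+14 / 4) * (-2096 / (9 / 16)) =-1425280 / 81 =-17596.05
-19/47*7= -133/47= -2.83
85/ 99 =0.86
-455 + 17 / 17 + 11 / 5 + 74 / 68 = -76621 / 170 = -450.71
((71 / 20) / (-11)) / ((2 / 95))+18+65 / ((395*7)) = 131099 / 48664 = 2.69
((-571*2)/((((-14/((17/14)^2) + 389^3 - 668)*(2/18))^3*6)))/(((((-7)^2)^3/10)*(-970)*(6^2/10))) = 372128901273/22472164754557034307949479265710783850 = 0.00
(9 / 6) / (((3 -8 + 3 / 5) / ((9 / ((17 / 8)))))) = -270 / 187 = -1.44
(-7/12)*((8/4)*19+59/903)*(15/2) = -171865/1032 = -166.54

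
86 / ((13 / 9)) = 774 / 13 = 59.54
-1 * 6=-6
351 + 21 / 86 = 30207 / 86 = 351.24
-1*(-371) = 371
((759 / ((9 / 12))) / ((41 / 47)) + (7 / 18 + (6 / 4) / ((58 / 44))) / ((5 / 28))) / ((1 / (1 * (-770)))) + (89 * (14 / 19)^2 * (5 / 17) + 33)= -59092457884363 / 65672037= -899811.56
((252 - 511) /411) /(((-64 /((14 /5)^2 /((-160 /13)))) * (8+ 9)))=-164983 /447168000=-0.00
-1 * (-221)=221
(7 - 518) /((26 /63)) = -32193 /26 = -1238.19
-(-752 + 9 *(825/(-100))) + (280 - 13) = 4373/4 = 1093.25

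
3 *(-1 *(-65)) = 195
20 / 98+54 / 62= 1633 / 1519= 1.08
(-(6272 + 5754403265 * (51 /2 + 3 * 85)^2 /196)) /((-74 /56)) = 1811031554881313 /1036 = 1748099956449.14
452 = 452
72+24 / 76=1374 / 19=72.32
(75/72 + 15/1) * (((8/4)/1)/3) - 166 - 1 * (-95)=-2171/36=-60.31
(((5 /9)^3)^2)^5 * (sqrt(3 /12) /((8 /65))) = 60535967350006103515625 /678258532403459256228710931216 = 0.00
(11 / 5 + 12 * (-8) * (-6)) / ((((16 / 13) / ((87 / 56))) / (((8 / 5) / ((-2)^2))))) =467103 / 1600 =291.94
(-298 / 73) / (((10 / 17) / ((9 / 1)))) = -22797 / 365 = -62.46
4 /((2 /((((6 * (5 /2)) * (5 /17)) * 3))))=450 /17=26.47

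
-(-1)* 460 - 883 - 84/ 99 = -13987/ 33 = -423.85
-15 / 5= -3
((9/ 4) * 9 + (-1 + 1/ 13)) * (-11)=-11055/ 52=-212.60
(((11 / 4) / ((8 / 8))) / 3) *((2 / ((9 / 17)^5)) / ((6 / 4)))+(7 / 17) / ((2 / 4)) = 272953433 / 9034497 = 30.21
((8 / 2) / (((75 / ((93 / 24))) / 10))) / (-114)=-31 / 1710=-0.02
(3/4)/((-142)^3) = -3/11453152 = -0.00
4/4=1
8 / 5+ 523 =2623 / 5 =524.60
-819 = -819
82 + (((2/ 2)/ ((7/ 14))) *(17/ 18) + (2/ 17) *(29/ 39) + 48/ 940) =39275683/ 467415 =84.03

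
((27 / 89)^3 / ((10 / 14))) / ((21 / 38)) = 0.07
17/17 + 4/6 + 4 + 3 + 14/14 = 29/3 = 9.67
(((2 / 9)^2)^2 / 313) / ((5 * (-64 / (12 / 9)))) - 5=-154019476 / 30803895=-5.00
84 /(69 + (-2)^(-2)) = 336 /277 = 1.21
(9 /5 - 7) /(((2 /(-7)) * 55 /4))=364 /275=1.32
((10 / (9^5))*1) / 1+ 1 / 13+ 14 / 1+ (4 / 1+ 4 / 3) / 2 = 12853129 / 767637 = 16.74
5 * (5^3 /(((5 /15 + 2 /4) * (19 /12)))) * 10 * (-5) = -450000 /19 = -23684.21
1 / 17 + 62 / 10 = 6.26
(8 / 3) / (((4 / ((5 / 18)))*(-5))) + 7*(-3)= -568 / 27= -21.04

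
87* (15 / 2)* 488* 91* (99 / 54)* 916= 48660732120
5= 5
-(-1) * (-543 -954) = -1497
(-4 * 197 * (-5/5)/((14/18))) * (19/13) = 134748/91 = 1480.75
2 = 2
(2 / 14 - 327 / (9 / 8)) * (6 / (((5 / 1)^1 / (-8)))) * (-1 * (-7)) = 19523.20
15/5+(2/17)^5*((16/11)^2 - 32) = 3.00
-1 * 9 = -9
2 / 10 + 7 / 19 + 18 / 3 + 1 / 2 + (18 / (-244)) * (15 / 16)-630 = -115529257 / 185440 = -623.00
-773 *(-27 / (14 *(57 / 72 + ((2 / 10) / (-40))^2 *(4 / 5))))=1565325000 / 831271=1883.05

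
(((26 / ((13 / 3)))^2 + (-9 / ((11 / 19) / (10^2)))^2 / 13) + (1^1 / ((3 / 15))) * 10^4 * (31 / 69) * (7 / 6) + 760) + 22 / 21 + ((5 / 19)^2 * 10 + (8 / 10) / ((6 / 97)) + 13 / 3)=875956376240321 / 4114094985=212915.93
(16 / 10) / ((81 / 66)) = 176 / 135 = 1.30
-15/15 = -1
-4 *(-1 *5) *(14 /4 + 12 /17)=1430 /17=84.12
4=4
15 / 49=0.31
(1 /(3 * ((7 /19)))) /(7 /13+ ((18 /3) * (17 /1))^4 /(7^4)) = 84721 /4221535845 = 0.00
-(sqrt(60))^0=-1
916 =916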